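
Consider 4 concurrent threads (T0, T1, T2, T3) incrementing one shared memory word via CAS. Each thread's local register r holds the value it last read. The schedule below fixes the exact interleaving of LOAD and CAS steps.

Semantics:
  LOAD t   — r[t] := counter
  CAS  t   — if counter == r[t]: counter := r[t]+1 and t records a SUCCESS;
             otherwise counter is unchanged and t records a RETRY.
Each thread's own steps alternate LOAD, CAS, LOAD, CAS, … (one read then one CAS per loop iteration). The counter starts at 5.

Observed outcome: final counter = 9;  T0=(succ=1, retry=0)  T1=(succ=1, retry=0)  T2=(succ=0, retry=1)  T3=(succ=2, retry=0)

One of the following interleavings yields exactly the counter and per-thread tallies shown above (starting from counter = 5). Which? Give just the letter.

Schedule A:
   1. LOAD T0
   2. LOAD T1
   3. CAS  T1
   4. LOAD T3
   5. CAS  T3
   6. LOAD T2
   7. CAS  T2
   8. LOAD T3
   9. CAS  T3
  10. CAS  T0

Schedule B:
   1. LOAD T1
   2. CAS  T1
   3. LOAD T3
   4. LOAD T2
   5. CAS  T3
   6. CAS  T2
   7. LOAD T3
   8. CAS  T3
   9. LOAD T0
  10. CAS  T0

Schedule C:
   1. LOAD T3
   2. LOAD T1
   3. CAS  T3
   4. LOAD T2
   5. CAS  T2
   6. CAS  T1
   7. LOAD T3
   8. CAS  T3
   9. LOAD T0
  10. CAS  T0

B

Tracing schedule B:
T1 LOAD — after: cnt=5, r=5 — load
T1 CAS — after: cnt=6, r=5 — ok
T3 LOAD — after: cnt=6, r=6 — load
T2 LOAD — after: cnt=6, r=6 — load
T3 CAS — after: cnt=7, r=6 — ok
T2 CAS — after: cnt=7, r=6 — retry
T3 LOAD — after: cnt=7, r=7 — load
T3 CAS — after: cnt=8, r=7 — ok
T0 LOAD — after: cnt=8, r=8 — load
T0 CAS — after: cnt=9, r=8 — ok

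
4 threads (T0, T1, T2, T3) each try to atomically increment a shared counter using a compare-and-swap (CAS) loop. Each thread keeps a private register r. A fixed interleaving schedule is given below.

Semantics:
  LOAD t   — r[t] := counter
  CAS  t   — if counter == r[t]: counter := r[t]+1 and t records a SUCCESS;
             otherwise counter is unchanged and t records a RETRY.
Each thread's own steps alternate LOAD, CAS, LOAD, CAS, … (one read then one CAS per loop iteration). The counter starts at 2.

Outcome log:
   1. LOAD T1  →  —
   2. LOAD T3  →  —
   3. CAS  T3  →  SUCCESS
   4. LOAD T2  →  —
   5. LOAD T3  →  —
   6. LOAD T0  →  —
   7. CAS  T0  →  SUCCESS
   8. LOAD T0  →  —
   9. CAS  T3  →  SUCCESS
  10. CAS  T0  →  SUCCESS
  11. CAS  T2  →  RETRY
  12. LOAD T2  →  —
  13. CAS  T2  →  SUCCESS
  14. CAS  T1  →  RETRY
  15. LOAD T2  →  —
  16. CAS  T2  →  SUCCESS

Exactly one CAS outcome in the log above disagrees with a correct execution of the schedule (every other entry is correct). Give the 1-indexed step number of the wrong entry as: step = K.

Reference trace:
[1] T1.load  rd  (counter 2, T1.r 2)
[2] T3.load  rd  (counter 2, T3.r 2)
[3] T3.cas  hit  (counter 3, T3.r 2)
[4] T2.load  rd  (counter 3, T2.r 3)
[5] T3.load  rd  (counter 3, T3.r 3)
[6] T0.load  rd  (counter 3, T0.r 3)
[7] T0.cas  hit  (counter 4, T0.r 3)
[8] T0.load  rd  (counter 4, T0.r 4)
[9] T3.cas  miss  (counter 4, T3.r 3)
[10] T0.cas  hit  (counter 5, T0.r 4)
[11] T2.cas  miss  (counter 5, T2.r 3)
[12] T2.load  rd  (counter 5, T2.r 5)
[13] T2.cas  hit  (counter 6, T2.r 5)
[14] T1.cas  miss  (counter 6, T1.r 2)
[15] T2.load  rd  (counter 6, T2.r 6)
[16] T2.cas  hit  (counter 7, T2.r 6)
Log disagrees first at step 9.

step = 9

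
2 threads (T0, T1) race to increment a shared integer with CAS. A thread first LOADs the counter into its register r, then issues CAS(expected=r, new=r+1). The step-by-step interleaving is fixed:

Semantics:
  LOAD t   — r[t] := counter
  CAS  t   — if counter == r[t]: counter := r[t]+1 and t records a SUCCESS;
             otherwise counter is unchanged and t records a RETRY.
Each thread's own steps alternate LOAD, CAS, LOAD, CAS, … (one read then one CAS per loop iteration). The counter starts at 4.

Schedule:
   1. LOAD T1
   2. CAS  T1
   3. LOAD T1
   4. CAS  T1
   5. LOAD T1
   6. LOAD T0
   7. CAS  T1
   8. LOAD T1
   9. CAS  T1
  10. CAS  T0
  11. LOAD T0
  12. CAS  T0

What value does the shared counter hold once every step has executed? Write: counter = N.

counter = 9

#1 T1 reads 4
#2 T1 CAS(4→5) writes; counter now 5
#3 T1 reads 5
#4 T1 CAS(5→6) writes; counter now 6
#5 T1 reads 6
#6 T0 reads 6
#7 T1 CAS(6→7) writes; counter now 7
#8 T1 reads 7
#9 T1 CAS(7→8) writes; counter now 8
#10 T0 CAS(6→7) fails; counter now 8
#11 T0 reads 8
#12 T0 CAS(8→9) writes; counter now 9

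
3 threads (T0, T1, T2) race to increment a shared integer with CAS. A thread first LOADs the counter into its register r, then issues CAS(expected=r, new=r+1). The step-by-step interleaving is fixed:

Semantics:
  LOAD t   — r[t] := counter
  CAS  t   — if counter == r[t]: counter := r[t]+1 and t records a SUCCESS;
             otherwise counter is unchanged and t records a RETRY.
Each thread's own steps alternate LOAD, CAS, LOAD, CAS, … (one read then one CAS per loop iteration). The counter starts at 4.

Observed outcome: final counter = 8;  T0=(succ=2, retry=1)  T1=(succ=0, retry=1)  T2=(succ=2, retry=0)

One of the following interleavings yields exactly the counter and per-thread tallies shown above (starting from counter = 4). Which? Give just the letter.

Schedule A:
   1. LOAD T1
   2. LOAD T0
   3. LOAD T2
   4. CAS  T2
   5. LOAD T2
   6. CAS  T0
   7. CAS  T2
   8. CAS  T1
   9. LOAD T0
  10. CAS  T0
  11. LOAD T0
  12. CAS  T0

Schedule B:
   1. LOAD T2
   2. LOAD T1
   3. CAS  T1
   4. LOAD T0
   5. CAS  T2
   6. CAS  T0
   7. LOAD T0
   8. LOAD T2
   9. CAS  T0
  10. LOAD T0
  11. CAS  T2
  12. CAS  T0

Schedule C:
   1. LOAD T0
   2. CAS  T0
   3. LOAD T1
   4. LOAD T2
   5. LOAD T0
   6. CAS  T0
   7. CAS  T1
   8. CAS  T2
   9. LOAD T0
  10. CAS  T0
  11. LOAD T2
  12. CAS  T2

Simulating candidate A:
   1) LOAD T1:  M=4  r_T1=4
   2) LOAD T0:  M=4  r_T0=4
   3) LOAD T2:  M=4  r_T2=4
   4) CAS  T2:  M=5  r_T2=4 ✓
   5) LOAD T2:  M=5  r_T2=5
   6) CAS  T0:  M=5  r_T0=4 ✗
   7) CAS  T2:  M=6  r_T2=5 ✓
   8) CAS  T1:  M=6  r_T1=4 ✗
   9) LOAD T0:  M=6  r_T0=6
  10) CAS  T0:  M=7  r_T0=6 ✓
  11) LOAD T0:  M=7  r_T0=7
  12) CAS  T0:  M=8  r_T0=7 ✓

A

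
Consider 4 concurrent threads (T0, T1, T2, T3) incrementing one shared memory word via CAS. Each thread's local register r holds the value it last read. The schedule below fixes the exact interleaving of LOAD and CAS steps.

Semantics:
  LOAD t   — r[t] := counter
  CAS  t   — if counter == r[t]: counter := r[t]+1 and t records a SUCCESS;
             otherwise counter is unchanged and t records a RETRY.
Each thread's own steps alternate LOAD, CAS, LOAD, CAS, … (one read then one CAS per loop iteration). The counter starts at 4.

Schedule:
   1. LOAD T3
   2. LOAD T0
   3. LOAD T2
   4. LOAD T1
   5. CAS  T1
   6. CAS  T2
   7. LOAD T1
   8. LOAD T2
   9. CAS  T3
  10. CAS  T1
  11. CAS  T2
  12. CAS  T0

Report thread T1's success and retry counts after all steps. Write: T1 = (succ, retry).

step 1: T3 LOAD ⇒ load; ctr=4 reg=4
step 2: T0 LOAD ⇒ load; ctr=4 reg=4
step 3: T2 LOAD ⇒ load; ctr=4 reg=4
step 4: T1 LOAD ⇒ load; ctr=4 reg=4
step 5: T1 CAS ⇒ ok; ctr=5 reg=4
step 6: T2 CAS ⇒ retry; ctr=5 reg=4
step 7: T1 LOAD ⇒ load; ctr=5 reg=5
step 8: T2 LOAD ⇒ load; ctr=5 reg=5
step 9: T3 CAS ⇒ retry; ctr=5 reg=4
step 10: T1 CAS ⇒ ok; ctr=6 reg=5
step 11: T2 CAS ⇒ retry; ctr=6 reg=5
step 12: T0 CAS ⇒ retry; ctr=6 reg=4

T1 = (2, 0)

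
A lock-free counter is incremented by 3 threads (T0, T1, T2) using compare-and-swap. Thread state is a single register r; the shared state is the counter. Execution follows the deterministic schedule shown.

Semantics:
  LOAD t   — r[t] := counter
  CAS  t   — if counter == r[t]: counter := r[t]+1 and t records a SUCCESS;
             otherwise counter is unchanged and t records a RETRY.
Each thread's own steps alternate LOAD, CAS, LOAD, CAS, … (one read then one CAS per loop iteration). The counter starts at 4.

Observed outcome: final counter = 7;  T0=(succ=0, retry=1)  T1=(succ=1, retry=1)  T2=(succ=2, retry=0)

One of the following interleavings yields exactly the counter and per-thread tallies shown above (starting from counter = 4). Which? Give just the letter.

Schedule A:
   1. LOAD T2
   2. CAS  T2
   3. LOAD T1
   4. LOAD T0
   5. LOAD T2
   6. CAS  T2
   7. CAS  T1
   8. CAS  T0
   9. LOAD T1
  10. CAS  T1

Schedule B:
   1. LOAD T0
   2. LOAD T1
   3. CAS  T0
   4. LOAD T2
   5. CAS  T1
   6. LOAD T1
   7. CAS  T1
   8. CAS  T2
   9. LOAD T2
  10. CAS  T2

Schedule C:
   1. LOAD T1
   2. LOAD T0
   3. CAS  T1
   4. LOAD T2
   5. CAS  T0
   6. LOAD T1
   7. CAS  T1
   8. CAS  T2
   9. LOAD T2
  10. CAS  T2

Simulating candidate A:
   1) LOAD T2:  M=4  r_T2=4
   2) CAS  T2:  M=5  r_T2=4 ✓
   3) LOAD T1:  M=5  r_T1=5
   4) LOAD T0:  M=5  r_T0=5
   5) LOAD T2:  M=5  r_T2=5
   6) CAS  T2:  M=6  r_T2=5 ✓
   7) CAS  T1:  M=6  r_T1=5 ✗
   8) CAS  T0:  M=6  r_T0=5 ✗
   9) LOAD T1:  M=6  r_T1=6
  10) CAS  T1:  M=7  r_T1=6 ✓

A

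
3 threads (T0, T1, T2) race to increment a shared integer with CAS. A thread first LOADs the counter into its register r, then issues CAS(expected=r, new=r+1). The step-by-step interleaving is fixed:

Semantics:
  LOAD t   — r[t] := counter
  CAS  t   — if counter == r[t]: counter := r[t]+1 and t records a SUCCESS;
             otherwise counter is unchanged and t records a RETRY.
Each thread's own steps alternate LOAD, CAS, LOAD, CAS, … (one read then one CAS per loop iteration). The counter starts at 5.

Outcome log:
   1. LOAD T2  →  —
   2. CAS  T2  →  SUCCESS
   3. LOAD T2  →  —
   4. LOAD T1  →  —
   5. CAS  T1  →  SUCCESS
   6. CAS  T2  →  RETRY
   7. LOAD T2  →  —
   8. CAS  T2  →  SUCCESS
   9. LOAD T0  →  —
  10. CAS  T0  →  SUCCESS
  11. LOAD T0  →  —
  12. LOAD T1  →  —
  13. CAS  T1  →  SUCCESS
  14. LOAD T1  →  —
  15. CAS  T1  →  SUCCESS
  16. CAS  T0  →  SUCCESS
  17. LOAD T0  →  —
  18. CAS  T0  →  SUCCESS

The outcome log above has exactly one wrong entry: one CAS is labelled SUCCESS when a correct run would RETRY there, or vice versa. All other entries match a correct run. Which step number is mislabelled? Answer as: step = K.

Reference trace:
T2 LOAD — after: cnt=5, r=5 — load
T2 CAS — after: cnt=6, r=5 — ok
T2 LOAD — after: cnt=6, r=6 — load
T1 LOAD — after: cnt=6, r=6 — load
T1 CAS — after: cnt=7, r=6 — ok
T2 CAS — after: cnt=7, r=6 — retry
T2 LOAD — after: cnt=7, r=7 — load
T2 CAS — after: cnt=8, r=7 — ok
T0 LOAD — after: cnt=8, r=8 — load
T0 CAS — after: cnt=9, r=8 — ok
T0 LOAD — after: cnt=9, r=9 — load
T1 LOAD — after: cnt=9, r=9 — load
T1 CAS — after: cnt=10, r=9 — ok
T1 LOAD — after: cnt=10, r=10 — load
T1 CAS — after: cnt=11, r=10 — ok
T0 CAS — after: cnt=11, r=9 — retry
T0 LOAD — after: cnt=11, r=11 — load
T0 CAS — after: cnt=12, r=11 — ok
Flip is step 16.

step = 16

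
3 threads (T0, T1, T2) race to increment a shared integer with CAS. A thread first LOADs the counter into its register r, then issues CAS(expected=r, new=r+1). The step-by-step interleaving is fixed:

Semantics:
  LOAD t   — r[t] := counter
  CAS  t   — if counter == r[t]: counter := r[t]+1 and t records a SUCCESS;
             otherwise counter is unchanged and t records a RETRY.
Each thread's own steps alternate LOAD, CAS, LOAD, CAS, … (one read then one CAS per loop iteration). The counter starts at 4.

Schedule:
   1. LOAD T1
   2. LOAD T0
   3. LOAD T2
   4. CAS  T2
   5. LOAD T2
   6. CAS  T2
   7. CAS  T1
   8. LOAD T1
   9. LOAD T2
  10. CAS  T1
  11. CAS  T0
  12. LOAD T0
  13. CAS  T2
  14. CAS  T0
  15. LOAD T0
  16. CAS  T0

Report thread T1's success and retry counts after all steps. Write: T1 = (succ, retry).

T1 = (1, 1)

1. LOAD T1 → mem=4 r[T1]=4 [LOAD]
2. LOAD T0 → mem=4 r[T0]=4 [LOAD]
3. LOAD T2 → mem=4 r[T2]=4 [LOAD]
4. CAS T2 → mem=5 r[T2]=4 [OK]
5. LOAD T2 → mem=5 r[T2]=5 [LOAD]
6. CAS T2 → mem=6 r[T2]=5 [OK]
7. CAS T1 → mem=6 r[T1]=4 [RETRY]
8. LOAD T1 → mem=6 r[T1]=6 [LOAD]
9. LOAD T2 → mem=6 r[T2]=6 [LOAD]
10. CAS T1 → mem=7 r[T1]=6 [OK]
11. CAS T0 → mem=7 r[T0]=4 [RETRY]
12. LOAD T0 → mem=7 r[T0]=7 [LOAD]
13. CAS T2 → mem=7 r[T2]=6 [RETRY]
14. CAS T0 → mem=8 r[T0]=7 [OK]
15. LOAD T0 → mem=8 r[T0]=8 [LOAD]
16. CAS T0 → mem=9 r[T0]=8 [OK]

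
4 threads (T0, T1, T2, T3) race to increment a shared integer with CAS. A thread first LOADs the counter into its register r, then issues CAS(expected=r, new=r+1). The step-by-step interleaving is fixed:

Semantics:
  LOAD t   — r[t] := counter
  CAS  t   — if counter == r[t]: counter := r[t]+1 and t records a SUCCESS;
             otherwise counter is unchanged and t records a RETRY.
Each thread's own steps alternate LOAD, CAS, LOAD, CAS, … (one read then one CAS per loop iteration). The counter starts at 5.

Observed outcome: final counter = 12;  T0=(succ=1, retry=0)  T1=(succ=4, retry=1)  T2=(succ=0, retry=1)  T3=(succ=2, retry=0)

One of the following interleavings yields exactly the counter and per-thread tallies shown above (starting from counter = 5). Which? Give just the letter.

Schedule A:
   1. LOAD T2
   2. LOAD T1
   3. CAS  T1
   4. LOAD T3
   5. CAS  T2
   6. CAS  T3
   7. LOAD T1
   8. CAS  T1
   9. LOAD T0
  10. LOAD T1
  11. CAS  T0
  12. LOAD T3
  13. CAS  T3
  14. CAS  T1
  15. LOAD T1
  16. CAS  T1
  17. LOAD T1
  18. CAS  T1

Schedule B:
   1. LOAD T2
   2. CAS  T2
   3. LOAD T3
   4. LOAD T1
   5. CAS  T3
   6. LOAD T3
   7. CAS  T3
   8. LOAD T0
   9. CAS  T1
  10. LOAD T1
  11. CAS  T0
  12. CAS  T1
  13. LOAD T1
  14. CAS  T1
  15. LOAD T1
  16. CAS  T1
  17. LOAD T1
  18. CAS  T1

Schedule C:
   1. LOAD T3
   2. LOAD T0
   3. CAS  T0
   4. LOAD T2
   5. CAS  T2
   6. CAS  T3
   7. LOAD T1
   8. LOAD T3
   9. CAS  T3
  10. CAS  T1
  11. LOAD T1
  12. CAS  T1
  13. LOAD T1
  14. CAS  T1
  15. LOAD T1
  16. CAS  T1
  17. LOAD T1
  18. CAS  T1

A

Run A:
[1] T2.load  rd  (counter 5, T2.r 5)
[2] T1.load  rd  (counter 5, T1.r 5)
[3] T1.cas  hit  (counter 6, T1.r 5)
[4] T3.load  rd  (counter 6, T3.r 6)
[5] T2.cas  miss  (counter 6, T2.r 5)
[6] T3.cas  hit  (counter 7, T3.r 6)
[7] T1.load  rd  (counter 7, T1.r 7)
[8] T1.cas  hit  (counter 8, T1.r 7)
[9] T0.load  rd  (counter 8, T0.r 8)
[10] T1.load  rd  (counter 8, T1.r 8)
[11] T0.cas  hit  (counter 9, T0.r 8)
[12] T3.load  rd  (counter 9, T3.r 9)
[13] T3.cas  hit  (counter 10, T3.r 9)
[14] T1.cas  miss  (counter 10, T1.r 8)
[15] T1.load  rd  (counter 10, T1.r 10)
[16] T1.cas  hit  (counter 11, T1.r 10)
[17] T1.load  rd  (counter 11, T1.r 11)
[18] T1.cas  hit  (counter 12, T1.r 11)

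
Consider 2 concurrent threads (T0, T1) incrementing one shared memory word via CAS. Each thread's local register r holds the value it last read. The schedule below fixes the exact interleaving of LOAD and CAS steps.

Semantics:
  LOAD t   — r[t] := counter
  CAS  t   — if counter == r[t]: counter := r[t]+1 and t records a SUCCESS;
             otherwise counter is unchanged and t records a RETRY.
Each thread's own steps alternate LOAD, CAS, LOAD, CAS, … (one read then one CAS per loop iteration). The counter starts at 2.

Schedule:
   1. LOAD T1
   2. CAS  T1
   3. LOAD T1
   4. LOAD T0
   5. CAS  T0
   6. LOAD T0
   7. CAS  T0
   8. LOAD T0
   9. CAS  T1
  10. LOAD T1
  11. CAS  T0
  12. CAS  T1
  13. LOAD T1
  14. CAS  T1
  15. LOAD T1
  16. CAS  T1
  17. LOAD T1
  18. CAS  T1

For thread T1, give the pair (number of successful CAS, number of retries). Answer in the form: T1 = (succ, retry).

T1 = (4, 2)

step 1: T1 LOAD ⇒ load; ctr=2 reg=2
step 2: T1 CAS ⇒ ok; ctr=3 reg=2
step 3: T1 LOAD ⇒ load; ctr=3 reg=3
step 4: T0 LOAD ⇒ load; ctr=3 reg=3
step 5: T0 CAS ⇒ ok; ctr=4 reg=3
step 6: T0 LOAD ⇒ load; ctr=4 reg=4
step 7: T0 CAS ⇒ ok; ctr=5 reg=4
step 8: T0 LOAD ⇒ load; ctr=5 reg=5
step 9: T1 CAS ⇒ retry; ctr=5 reg=3
step 10: T1 LOAD ⇒ load; ctr=5 reg=5
step 11: T0 CAS ⇒ ok; ctr=6 reg=5
step 12: T1 CAS ⇒ retry; ctr=6 reg=5
step 13: T1 LOAD ⇒ load; ctr=6 reg=6
step 14: T1 CAS ⇒ ok; ctr=7 reg=6
step 15: T1 LOAD ⇒ load; ctr=7 reg=7
step 16: T1 CAS ⇒ ok; ctr=8 reg=7
step 17: T1 LOAD ⇒ load; ctr=8 reg=8
step 18: T1 CAS ⇒ ok; ctr=9 reg=8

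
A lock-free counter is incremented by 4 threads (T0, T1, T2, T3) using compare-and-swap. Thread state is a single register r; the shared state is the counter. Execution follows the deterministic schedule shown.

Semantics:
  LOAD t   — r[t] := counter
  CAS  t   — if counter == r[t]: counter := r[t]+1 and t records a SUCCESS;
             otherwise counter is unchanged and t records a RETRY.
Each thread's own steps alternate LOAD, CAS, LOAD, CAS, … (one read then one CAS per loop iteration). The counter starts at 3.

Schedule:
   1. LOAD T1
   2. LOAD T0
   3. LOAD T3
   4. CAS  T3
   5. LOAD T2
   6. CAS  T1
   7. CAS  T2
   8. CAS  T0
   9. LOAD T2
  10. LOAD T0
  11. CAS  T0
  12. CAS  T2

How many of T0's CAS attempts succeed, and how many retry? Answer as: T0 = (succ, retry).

T0 = (1, 1)

T1 LOAD — after: cnt=3, r=3 — load
T0 LOAD — after: cnt=3, r=3 — load
T3 LOAD — after: cnt=3, r=3 — load
T3 CAS — after: cnt=4, r=3 — ok
T2 LOAD — after: cnt=4, r=4 — load
T1 CAS — after: cnt=4, r=3 — retry
T2 CAS — after: cnt=5, r=4 — ok
T0 CAS — after: cnt=5, r=3 — retry
T2 LOAD — after: cnt=5, r=5 — load
T0 LOAD — after: cnt=5, r=5 — load
T0 CAS — after: cnt=6, r=5 — ok
T2 CAS — after: cnt=6, r=5 — retry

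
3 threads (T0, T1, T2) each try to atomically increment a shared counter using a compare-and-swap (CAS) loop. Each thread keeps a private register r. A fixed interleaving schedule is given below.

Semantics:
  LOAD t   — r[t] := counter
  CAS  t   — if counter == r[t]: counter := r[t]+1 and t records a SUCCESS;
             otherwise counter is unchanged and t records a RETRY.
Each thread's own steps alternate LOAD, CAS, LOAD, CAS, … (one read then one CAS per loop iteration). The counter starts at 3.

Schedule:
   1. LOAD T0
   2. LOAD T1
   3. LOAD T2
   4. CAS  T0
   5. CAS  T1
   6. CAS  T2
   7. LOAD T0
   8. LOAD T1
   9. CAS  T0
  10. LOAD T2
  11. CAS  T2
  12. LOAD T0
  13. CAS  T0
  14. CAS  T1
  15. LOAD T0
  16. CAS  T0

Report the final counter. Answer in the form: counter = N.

[1] T0.load  rd  (counter 3, T0.r 3)
[2] T1.load  rd  (counter 3, T1.r 3)
[3] T2.load  rd  (counter 3, T2.r 3)
[4] T0.cas  hit  (counter 4, T0.r 3)
[5] T1.cas  miss  (counter 4, T1.r 3)
[6] T2.cas  miss  (counter 4, T2.r 3)
[7] T0.load  rd  (counter 4, T0.r 4)
[8] T1.load  rd  (counter 4, T1.r 4)
[9] T0.cas  hit  (counter 5, T0.r 4)
[10] T2.load  rd  (counter 5, T2.r 5)
[11] T2.cas  hit  (counter 6, T2.r 5)
[12] T0.load  rd  (counter 6, T0.r 6)
[13] T0.cas  hit  (counter 7, T0.r 6)
[14] T1.cas  miss  (counter 7, T1.r 4)
[15] T0.load  rd  (counter 7, T0.r 7)
[16] T0.cas  hit  (counter 8, T0.r 7)

counter = 8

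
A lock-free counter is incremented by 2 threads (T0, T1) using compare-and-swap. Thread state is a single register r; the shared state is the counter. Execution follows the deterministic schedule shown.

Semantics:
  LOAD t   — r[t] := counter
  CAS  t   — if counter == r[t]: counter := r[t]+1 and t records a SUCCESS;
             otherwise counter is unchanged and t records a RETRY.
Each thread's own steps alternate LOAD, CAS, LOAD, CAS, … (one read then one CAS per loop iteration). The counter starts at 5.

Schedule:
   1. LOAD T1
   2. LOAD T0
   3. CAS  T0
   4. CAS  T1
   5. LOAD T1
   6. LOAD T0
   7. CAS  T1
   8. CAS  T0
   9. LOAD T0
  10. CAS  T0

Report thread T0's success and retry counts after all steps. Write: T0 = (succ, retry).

T0 = (2, 1)

1. LOAD T1 → mem=5 r[T1]=5 [LOAD]
2. LOAD T0 → mem=5 r[T0]=5 [LOAD]
3. CAS T0 → mem=6 r[T0]=5 [OK]
4. CAS T1 → mem=6 r[T1]=5 [RETRY]
5. LOAD T1 → mem=6 r[T1]=6 [LOAD]
6. LOAD T0 → mem=6 r[T0]=6 [LOAD]
7. CAS T1 → mem=7 r[T1]=6 [OK]
8. CAS T0 → mem=7 r[T0]=6 [RETRY]
9. LOAD T0 → mem=7 r[T0]=7 [LOAD]
10. CAS T0 → mem=8 r[T0]=7 [OK]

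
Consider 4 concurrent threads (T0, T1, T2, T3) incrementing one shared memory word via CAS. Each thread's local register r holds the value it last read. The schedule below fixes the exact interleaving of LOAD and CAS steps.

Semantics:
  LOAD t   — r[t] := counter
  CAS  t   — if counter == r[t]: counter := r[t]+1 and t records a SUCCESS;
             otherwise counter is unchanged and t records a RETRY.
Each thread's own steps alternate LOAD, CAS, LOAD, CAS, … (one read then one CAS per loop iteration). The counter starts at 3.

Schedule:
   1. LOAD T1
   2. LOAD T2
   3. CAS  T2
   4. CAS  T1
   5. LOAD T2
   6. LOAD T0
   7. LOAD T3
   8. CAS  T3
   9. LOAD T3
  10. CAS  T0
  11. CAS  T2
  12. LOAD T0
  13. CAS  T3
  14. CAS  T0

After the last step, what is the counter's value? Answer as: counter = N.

counter = 6

T1 LOAD — after: cnt=3, r=3 — load
T2 LOAD — after: cnt=3, r=3 — load
T2 CAS — after: cnt=4, r=3 — ok
T1 CAS — after: cnt=4, r=3 — retry
T2 LOAD — after: cnt=4, r=4 — load
T0 LOAD — after: cnt=4, r=4 — load
T3 LOAD — after: cnt=4, r=4 — load
T3 CAS — after: cnt=5, r=4 — ok
T3 LOAD — after: cnt=5, r=5 — load
T0 CAS — after: cnt=5, r=4 — retry
T2 CAS — after: cnt=5, r=4 — retry
T0 LOAD — after: cnt=5, r=5 — load
T3 CAS — after: cnt=6, r=5 — ok
T0 CAS — after: cnt=6, r=5 — retry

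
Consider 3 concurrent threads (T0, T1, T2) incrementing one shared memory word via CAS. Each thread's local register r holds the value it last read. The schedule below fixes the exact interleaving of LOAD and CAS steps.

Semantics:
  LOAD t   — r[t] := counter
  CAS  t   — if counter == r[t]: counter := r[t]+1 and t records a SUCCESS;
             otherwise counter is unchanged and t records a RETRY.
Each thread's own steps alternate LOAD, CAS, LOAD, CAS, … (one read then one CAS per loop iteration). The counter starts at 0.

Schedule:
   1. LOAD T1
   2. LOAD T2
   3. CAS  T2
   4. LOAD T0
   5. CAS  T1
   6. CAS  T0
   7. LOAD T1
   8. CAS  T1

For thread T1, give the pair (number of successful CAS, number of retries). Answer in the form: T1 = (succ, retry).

[1] T1.load  rd  (counter 0, T1.r 0)
[2] T2.load  rd  (counter 0, T2.r 0)
[3] T2.cas  hit  (counter 1, T2.r 0)
[4] T0.load  rd  (counter 1, T0.r 1)
[5] T1.cas  miss  (counter 1, T1.r 0)
[6] T0.cas  hit  (counter 2, T0.r 1)
[7] T1.load  rd  (counter 2, T1.r 2)
[8] T1.cas  hit  (counter 3, T1.r 2)

T1 = (1, 1)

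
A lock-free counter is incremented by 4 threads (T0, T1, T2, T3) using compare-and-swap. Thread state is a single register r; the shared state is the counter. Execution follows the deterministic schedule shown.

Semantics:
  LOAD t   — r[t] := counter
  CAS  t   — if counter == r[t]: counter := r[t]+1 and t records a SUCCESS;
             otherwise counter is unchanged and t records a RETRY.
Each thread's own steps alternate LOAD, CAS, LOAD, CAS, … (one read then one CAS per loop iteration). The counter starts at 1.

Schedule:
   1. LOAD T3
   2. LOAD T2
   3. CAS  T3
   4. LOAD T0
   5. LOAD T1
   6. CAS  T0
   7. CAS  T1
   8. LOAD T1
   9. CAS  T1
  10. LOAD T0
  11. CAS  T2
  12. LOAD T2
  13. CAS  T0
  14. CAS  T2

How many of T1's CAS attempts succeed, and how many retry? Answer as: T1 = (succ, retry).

[1] T3.load  rd  (counter 1, T3.r 1)
[2] T2.load  rd  (counter 1, T2.r 1)
[3] T3.cas  hit  (counter 2, T3.r 1)
[4] T0.load  rd  (counter 2, T0.r 2)
[5] T1.load  rd  (counter 2, T1.r 2)
[6] T0.cas  hit  (counter 3, T0.r 2)
[7] T1.cas  miss  (counter 3, T1.r 2)
[8] T1.load  rd  (counter 3, T1.r 3)
[9] T1.cas  hit  (counter 4, T1.r 3)
[10] T0.load  rd  (counter 4, T0.r 4)
[11] T2.cas  miss  (counter 4, T2.r 1)
[12] T2.load  rd  (counter 4, T2.r 4)
[13] T0.cas  hit  (counter 5, T0.r 4)
[14] T2.cas  miss  (counter 5, T2.r 4)

T1 = (1, 1)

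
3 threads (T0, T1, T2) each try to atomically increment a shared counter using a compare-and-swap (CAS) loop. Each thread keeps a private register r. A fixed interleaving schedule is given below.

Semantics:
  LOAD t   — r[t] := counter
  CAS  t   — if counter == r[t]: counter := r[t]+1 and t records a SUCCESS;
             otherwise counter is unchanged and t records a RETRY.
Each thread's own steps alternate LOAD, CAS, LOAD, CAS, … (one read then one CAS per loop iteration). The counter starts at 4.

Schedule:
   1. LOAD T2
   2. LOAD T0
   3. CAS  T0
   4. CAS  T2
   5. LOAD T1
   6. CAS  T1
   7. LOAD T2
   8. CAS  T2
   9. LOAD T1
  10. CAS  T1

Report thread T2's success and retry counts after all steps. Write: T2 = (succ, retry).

   1) LOAD T2:  M=4  r_T2=4
   2) LOAD T0:  M=4  r_T0=4
   3) CAS  T0:  M=5  r_T0=4 ✓
   4) CAS  T2:  M=5  r_T2=4 ✗
   5) LOAD T1:  M=5  r_T1=5
   6) CAS  T1:  M=6  r_T1=5 ✓
   7) LOAD T2:  M=6  r_T2=6
   8) CAS  T2:  M=7  r_T2=6 ✓
   9) LOAD T1:  M=7  r_T1=7
  10) CAS  T1:  M=8  r_T1=7 ✓

T2 = (1, 1)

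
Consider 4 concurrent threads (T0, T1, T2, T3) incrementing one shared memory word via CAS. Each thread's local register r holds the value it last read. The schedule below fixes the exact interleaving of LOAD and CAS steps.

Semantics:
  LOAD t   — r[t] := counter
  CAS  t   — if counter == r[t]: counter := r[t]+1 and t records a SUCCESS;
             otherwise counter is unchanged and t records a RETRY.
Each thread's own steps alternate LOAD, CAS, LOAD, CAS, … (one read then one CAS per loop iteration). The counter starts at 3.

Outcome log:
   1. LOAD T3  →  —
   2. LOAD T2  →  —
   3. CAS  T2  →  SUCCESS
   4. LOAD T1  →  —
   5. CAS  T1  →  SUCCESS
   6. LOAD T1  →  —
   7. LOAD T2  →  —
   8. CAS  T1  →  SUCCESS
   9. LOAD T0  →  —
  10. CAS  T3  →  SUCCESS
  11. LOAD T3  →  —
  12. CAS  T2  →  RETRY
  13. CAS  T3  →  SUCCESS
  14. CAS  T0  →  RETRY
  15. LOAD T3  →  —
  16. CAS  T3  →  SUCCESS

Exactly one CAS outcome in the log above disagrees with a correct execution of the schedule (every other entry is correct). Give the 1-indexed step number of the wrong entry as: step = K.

Correct run:
   1) LOAD T3:  M=3  r_T3=3
   2) LOAD T2:  M=3  r_T2=3
   3) CAS  T2:  M=4  r_T2=3 ✓
   4) LOAD T1:  M=4  r_T1=4
   5) CAS  T1:  M=5  r_T1=4 ✓
   6) LOAD T1:  M=5  r_T1=5
   7) LOAD T2:  M=5  r_T2=5
   8) CAS  T1:  M=6  r_T1=5 ✓
   9) LOAD T0:  M=6  r_T0=6
  10) CAS  T3:  M=6  r_T3=3 ✗
  11) LOAD T3:  M=6  r_T3=6
  12) CAS  T2:  M=6  r_T2=5 ✗
  13) CAS  T3:  M=7  r_T3=6 ✓
  14) CAS  T0:  M=7  r_T0=6 ✗
  15) LOAD T3:  M=7  r_T3=7
  16) CAS  T3:  M=8  r_T3=7 ✓
Flip is step 10.

step = 10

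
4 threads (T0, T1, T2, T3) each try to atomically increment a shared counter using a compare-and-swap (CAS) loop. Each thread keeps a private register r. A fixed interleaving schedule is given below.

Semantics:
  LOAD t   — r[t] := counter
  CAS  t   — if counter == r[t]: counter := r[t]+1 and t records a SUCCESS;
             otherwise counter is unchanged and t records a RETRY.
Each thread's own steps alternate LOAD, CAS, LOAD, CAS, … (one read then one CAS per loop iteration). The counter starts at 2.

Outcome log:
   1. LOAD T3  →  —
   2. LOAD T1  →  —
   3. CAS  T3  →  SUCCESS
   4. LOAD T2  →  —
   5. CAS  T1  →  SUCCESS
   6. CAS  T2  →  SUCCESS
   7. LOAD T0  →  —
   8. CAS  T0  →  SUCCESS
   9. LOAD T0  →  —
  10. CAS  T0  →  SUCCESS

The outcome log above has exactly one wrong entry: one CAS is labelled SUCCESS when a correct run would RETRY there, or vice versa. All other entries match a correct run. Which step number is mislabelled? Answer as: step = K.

Correct run:
T3 LOAD — after: cnt=2, r=2 — load
T1 LOAD — after: cnt=2, r=2 — load
T3 CAS — after: cnt=3, r=2 — ok
T2 LOAD — after: cnt=3, r=3 — load
T1 CAS — after: cnt=3, r=2 — retry
T2 CAS — after: cnt=4, r=3 — ok
T0 LOAD — after: cnt=4, r=4 — load
T0 CAS — after: cnt=5, r=4 — ok
T0 LOAD — after: cnt=5, r=5 — load
T0 CAS — after: cnt=6, r=5 — ok
Flip is step 5.

step = 5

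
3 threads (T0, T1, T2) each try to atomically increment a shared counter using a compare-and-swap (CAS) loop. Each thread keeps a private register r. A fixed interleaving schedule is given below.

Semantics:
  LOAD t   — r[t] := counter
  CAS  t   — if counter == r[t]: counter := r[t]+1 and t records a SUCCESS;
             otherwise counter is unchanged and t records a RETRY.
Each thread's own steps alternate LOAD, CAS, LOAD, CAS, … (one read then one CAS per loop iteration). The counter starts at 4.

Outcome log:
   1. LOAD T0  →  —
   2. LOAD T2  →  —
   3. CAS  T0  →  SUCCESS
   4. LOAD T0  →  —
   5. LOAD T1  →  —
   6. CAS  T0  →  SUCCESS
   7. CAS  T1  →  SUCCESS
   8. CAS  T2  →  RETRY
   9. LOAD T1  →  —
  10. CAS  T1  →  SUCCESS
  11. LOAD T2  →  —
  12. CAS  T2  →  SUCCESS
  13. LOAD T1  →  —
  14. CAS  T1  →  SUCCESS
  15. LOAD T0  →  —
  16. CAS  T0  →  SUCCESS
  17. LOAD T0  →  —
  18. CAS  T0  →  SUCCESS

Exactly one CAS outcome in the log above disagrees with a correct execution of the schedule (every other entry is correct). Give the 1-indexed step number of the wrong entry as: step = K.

Correct run:
step 1: T0 LOAD ⇒ load; ctr=4 reg=4
step 2: T2 LOAD ⇒ load; ctr=4 reg=4
step 3: T0 CAS ⇒ ok; ctr=5 reg=4
step 4: T0 LOAD ⇒ load; ctr=5 reg=5
step 5: T1 LOAD ⇒ load; ctr=5 reg=5
step 6: T0 CAS ⇒ ok; ctr=6 reg=5
step 7: T1 CAS ⇒ retry; ctr=6 reg=5
step 8: T2 CAS ⇒ retry; ctr=6 reg=4
step 9: T1 LOAD ⇒ load; ctr=6 reg=6
step 10: T1 CAS ⇒ ok; ctr=7 reg=6
step 11: T2 LOAD ⇒ load; ctr=7 reg=7
step 12: T2 CAS ⇒ ok; ctr=8 reg=7
step 13: T1 LOAD ⇒ load; ctr=8 reg=8
step 14: T1 CAS ⇒ ok; ctr=9 reg=8
step 15: T0 LOAD ⇒ load; ctr=9 reg=9
step 16: T0 CAS ⇒ ok; ctr=10 reg=9
step 17: T0 LOAD ⇒ load; ctr=10 reg=10
step 18: T0 CAS ⇒ ok; ctr=11 reg=10
Flip is step 7.

step = 7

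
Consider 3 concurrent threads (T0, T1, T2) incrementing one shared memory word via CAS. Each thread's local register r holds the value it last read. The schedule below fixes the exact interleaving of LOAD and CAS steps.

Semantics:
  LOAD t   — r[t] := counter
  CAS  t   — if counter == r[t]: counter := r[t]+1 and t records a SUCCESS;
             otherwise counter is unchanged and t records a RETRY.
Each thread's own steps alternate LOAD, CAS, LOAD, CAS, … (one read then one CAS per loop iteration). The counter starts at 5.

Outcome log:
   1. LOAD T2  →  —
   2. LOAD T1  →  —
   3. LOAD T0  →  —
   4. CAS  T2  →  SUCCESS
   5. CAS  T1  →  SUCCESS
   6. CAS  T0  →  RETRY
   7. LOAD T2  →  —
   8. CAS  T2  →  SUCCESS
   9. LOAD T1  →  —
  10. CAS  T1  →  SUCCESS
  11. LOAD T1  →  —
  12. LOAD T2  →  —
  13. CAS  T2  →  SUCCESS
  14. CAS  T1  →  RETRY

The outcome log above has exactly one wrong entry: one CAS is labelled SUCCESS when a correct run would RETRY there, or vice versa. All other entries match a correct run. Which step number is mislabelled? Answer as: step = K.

step = 5

Reference trace:
#1 T2 reads 5
#2 T1 reads 5
#3 T0 reads 5
#4 T2 CAS(5→6) writes; counter now 6
#5 T1 CAS(5→6) fails; counter now 6
#6 T0 CAS(5→6) fails; counter now 6
#7 T2 reads 6
#8 T2 CAS(6→7) writes; counter now 7
#9 T1 reads 7
#10 T1 CAS(7→8) writes; counter now 8
#11 T1 reads 8
#12 T2 reads 8
#13 T2 CAS(8→9) writes; counter now 9
#14 T1 CAS(8→9) fails; counter now 9
Log disagrees first at step 5.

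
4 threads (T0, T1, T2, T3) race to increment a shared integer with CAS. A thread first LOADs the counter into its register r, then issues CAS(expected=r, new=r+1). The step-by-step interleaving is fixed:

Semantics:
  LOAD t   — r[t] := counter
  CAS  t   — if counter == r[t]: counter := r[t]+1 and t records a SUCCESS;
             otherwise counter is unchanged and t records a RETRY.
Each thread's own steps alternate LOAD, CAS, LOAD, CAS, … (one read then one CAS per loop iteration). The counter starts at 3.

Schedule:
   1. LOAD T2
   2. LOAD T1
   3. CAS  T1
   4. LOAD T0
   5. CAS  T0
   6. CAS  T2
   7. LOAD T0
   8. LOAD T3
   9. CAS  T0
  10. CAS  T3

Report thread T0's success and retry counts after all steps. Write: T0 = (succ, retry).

step 1: T2 LOAD ⇒ load; ctr=3 reg=3
step 2: T1 LOAD ⇒ load; ctr=3 reg=3
step 3: T1 CAS ⇒ ok; ctr=4 reg=3
step 4: T0 LOAD ⇒ load; ctr=4 reg=4
step 5: T0 CAS ⇒ ok; ctr=5 reg=4
step 6: T2 CAS ⇒ retry; ctr=5 reg=3
step 7: T0 LOAD ⇒ load; ctr=5 reg=5
step 8: T3 LOAD ⇒ load; ctr=5 reg=5
step 9: T0 CAS ⇒ ok; ctr=6 reg=5
step 10: T3 CAS ⇒ retry; ctr=6 reg=5

T0 = (2, 0)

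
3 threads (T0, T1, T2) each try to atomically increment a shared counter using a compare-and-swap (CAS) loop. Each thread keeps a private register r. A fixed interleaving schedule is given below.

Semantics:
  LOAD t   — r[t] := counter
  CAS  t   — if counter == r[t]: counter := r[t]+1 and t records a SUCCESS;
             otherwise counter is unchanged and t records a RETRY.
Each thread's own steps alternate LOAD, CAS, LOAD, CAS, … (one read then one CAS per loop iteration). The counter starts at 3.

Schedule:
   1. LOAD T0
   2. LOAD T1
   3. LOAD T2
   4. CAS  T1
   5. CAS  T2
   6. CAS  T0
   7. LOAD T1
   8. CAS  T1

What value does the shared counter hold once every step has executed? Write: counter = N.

T0 LOAD — after: cnt=3, r=3 — load
T1 LOAD — after: cnt=3, r=3 — load
T2 LOAD — after: cnt=3, r=3 — load
T1 CAS — after: cnt=4, r=3 — ok
T2 CAS — after: cnt=4, r=3 — retry
T0 CAS — after: cnt=4, r=3 — retry
T1 LOAD — after: cnt=4, r=4 — load
T1 CAS — after: cnt=5, r=4 — ok

counter = 5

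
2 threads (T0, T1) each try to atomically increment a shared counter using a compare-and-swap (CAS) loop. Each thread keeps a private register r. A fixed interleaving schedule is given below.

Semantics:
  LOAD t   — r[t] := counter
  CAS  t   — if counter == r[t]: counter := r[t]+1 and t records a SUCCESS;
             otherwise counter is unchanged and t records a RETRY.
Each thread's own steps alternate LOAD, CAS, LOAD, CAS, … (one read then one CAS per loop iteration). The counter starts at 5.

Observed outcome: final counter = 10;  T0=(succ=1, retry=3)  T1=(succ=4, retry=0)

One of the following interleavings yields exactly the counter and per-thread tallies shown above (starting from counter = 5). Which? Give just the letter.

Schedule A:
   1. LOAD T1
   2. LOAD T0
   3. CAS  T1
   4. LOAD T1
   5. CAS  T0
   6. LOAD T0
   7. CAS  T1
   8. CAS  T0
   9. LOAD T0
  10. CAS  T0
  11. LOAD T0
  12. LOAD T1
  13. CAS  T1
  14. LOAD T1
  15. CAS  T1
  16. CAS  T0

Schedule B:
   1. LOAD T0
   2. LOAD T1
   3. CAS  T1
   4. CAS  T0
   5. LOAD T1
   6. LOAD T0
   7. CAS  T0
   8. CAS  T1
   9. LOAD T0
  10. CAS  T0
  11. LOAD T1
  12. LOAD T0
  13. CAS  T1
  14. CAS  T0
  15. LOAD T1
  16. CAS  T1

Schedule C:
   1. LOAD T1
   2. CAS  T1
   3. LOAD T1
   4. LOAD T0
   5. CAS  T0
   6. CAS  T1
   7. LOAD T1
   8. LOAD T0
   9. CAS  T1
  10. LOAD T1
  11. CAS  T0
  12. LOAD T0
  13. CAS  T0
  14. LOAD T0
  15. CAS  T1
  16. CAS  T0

Tracing schedule A:
1. LOAD T1 → mem=5 r[T1]=5 [LOAD]
2. LOAD T0 → mem=5 r[T0]=5 [LOAD]
3. CAS T1 → mem=6 r[T1]=5 [OK]
4. LOAD T1 → mem=6 r[T1]=6 [LOAD]
5. CAS T0 → mem=6 r[T0]=5 [RETRY]
6. LOAD T0 → mem=6 r[T0]=6 [LOAD]
7. CAS T1 → mem=7 r[T1]=6 [OK]
8. CAS T0 → mem=7 r[T0]=6 [RETRY]
9. LOAD T0 → mem=7 r[T0]=7 [LOAD]
10. CAS T0 → mem=8 r[T0]=7 [OK]
11. LOAD T0 → mem=8 r[T0]=8 [LOAD]
12. LOAD T1 → mem=8 r[T1]=8 [LOAD]
13. CAS T1 → mem=9 r[T1]=8 [OK]
14. LOAD T1 → mem=9 r[T1]=9 [LOAD]
15. CAS T1 → mem=10 r[T1]=9 [OK]
16. CAS T0 → mem=10 r[T0]=8 [RETRY]

A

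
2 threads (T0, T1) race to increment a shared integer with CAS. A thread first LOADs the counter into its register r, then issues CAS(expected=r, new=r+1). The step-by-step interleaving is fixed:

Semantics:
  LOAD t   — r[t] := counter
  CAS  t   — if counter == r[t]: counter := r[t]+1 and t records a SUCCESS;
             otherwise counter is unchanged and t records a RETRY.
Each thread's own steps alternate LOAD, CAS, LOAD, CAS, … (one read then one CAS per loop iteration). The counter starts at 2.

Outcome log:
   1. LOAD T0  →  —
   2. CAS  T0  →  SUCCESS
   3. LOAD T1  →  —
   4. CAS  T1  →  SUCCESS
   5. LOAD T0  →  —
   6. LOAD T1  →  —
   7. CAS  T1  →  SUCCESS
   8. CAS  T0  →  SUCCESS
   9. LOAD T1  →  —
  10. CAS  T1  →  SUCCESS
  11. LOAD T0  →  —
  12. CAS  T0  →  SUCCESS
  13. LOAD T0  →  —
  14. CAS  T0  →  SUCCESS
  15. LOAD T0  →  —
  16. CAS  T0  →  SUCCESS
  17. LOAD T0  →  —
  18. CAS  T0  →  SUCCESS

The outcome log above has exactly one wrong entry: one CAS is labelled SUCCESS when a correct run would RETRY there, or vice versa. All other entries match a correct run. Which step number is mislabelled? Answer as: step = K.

step = 8

Re-executing:
step 1: T0 LOAD ⇒ load; ctr=2 reg=2
step 2: T0 CAS ⇒ ok; ctr=3 reg=2
step 3: T1 LOAD ⇒ load; ctr=3 reg=3
step 4: T1 CAS ⇒ ok; ctr=4 reg=3
step 5: T0 LOAD ⇒ load; ctr=4 reg=4
step 6: T1 LOAD ⇒ load; ctr=4 reg=4
step 7: T1 CAS ⇒ ok; ctr=5 reg=4
step 8: T0 CAS ⇒ retry; ctr=5 reg=4
step 9: T1 LOAD ⇒ load; ctr=5 reg=5
step 10: T1 CAS ⇒ ok; ctr=6 reg=5
step 11: T0 LOAD ⇒ load; ctr=6 reg=6
step 12: T0 CAS ⇒ ok; ctr=7 reg=6
step 13: T0 LOAD ⇒ load; ctr=7 reg=7
step 14: T0 CAS ⇒ ok; ctr=8 reg=7
step 15: T0 LOAD ⇒ load; ctr=8 reg=8
step 16: T0 CAS ⇒ ok; ctr=9 reg=8
step 17: T0 LOAD ⇒ load; ctr=9 reg=9
step 18: T0 CAS ⇒ ok; ctr=10 reg=9
Flip is step 8.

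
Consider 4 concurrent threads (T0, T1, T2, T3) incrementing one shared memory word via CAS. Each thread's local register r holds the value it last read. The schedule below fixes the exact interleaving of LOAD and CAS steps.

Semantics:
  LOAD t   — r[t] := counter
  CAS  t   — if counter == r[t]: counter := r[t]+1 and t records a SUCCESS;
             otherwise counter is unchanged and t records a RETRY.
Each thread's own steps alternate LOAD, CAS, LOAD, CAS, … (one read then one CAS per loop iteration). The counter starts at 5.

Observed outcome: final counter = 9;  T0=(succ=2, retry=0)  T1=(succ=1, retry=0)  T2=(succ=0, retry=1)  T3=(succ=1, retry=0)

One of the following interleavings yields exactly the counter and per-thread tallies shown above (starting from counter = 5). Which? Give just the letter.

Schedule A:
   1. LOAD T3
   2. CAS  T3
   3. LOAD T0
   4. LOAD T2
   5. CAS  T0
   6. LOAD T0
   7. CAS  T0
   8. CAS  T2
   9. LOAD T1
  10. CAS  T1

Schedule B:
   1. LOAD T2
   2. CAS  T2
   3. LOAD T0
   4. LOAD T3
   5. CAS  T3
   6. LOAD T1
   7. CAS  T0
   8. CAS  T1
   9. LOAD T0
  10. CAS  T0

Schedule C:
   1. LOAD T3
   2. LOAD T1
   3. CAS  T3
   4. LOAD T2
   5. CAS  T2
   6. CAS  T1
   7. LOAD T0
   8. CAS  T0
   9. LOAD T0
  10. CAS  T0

A

Simulating candidate A:
[1] T3.load  rd  (counter 5, T3.r 5)
[2] T3.cas  hit  (counter 6, T3.r 5)
[3] T0.load  rd  (counter 6, T0.r 6)
[4] T2.load  rd  (counter 6, T2.r 6)
[5] T0.cas  hit  (counter 7, T0.r 6)
[6] T0.load  rd  (counter 7, T0.r 7)
[7] T0.cas  hit  (counter 8, T0.r 7)
[8] T2.cas  miss  (counter 8, T2.r 6)
[9] T1.load  rd  (counter 8, T1.r 8)
[10] T1.cas  hit  (counter 9, T1.r 8)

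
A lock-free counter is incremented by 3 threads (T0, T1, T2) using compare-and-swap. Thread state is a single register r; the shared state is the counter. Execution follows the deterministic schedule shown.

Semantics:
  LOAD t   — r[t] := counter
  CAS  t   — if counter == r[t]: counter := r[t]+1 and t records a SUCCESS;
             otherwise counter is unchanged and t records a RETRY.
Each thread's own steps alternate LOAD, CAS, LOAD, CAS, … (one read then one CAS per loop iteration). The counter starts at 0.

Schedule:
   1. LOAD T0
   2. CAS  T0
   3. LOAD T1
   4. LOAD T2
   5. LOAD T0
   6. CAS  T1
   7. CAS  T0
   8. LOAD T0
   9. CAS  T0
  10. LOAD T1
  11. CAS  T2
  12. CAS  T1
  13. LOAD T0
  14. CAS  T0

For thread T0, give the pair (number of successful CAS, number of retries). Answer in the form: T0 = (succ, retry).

T0 = (3, 1)

#1 T0 reads 0
#2 T0 CAS(0→1) writes; counter now 1
#3 T1 reads 1
#4 T2 reads 1
#5 T0 reads 1
#6 T1 CAS(1→2) writes; counter now 2
#7 T0 CAS(1→2) fails; counter now 2
#8 T0 reads 2
#9 T0 CAS(2→3) writes; counter now 3
#10 T1 reads 3
#11 T2 CAS(1→2) fails; counter now 3
#12 T1 CAS(3→4) writes; counter now 4
#13 T0 reads 4
#14 T0 CAS(4→5) writes; counter now 5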